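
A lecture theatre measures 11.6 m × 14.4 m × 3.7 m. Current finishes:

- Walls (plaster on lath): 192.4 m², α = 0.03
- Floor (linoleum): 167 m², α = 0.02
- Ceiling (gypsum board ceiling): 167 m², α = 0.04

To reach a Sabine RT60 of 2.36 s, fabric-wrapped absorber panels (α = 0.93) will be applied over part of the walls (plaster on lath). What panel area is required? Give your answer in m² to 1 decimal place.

Equivalent absorption area: A₁ = 192.4·0.03 + 167·0.02 + 167·0.04 = 15.792 m².
Required A₂ = 0.161·618.048/2.36 = 42.163 sabins.
Absorption to add: 42.163 − 15.792 = 26.371 sabins.
Each m² of panel replacing the walls (plaster on lath) adds (0.93 − 0.03) = 0.90 sabins.
Panel area = 26.371 / 0.90 = 29.3 m².

29.3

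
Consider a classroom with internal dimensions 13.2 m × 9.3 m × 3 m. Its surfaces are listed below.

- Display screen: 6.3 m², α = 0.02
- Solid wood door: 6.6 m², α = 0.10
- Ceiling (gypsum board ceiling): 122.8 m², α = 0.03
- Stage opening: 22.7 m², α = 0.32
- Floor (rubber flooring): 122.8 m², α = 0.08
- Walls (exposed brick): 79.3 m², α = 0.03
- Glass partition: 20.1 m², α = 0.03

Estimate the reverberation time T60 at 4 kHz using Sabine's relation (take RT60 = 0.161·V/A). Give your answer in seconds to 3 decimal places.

2.416 s

Summing Sᵢαᵢ: 0.126 + 0.660 + 3.684 + 7.264 + 9.824 + 2.379 + 0.603 → A = 24.540 sabins.
V = 13.2·9.3·3 = 368.28 m³.
T = 0.161 V/A = 0.161·368.28/24.540 = 2.416 s.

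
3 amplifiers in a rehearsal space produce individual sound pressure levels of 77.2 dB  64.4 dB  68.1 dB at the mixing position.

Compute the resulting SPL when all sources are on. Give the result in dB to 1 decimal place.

Σ 10^(Lᵢ/10) = 6.169e+07.
L_total = 10·log₁₀(6.169e+07) = 77.9 dB.

77.9 dB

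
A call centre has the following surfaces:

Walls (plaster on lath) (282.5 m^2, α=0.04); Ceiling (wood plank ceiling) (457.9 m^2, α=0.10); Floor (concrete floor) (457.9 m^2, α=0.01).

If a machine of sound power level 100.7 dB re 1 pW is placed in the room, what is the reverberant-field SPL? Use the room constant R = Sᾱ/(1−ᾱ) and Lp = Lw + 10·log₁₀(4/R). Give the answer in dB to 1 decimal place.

88.6 dB

A = 61.669 sabins; S = 1198.3 m^2.
ᾱ = 61.669/1198.3 = 0.0515; R = Sᾱ/(1−ᾱ) = 61.669/(1−0.0515) = 65.017 m^2.
Lp = Lw + 10 log₁₀(4/R) = 100.7 -12.11 = 88.6 dB.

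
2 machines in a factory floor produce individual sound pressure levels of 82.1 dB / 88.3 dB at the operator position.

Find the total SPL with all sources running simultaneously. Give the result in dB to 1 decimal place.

89.2 dB

Σ 10^(Lᵢ/10) = 8.383e+08.
Combined level = 10 log₁₀(8.383e+08) = 89.2 dB.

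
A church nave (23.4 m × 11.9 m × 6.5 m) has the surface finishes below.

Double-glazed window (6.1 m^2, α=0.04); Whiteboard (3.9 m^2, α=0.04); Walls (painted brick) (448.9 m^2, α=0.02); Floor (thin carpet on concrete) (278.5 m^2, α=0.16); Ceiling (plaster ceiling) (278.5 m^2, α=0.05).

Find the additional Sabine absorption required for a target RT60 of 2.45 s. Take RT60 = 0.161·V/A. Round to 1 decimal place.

Equivalent absorption area: A₁ = 6.1×0.04 + 3.9×0.04 + 448.9×0.02 + 278.5×0.16 + 278.5×0.05 = 67.863 m^2.
For T = 2.45 s, need A₂ = 0.161·V/T = 0.161·1809.99/2.45 = 118.942 sabins.
ΔA = A₂ − A₁ = 118.942 − 67.863 = 51.1 sabins.

51.1 sabins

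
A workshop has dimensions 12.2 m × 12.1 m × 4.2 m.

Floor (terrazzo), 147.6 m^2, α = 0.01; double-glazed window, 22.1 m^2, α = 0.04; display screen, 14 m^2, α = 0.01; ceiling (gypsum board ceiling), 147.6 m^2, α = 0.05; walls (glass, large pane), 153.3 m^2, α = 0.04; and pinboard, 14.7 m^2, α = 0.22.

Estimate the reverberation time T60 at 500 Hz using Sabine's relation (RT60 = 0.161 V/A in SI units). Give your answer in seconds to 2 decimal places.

Equivalent absorption area: A = 147.6*0.01 + 22.1*0.04 + 14*0.01 + 147.6*0.05 + 153.3*0.04 + 14.7*0.22 = 19.246 m^2.
V = 12.2·12.1·4.2 = 620.004 m³.
RT60 = 0.161 · V / A = 0.161 × 620.004 / 19.246 = 5.19 s.

5.19 s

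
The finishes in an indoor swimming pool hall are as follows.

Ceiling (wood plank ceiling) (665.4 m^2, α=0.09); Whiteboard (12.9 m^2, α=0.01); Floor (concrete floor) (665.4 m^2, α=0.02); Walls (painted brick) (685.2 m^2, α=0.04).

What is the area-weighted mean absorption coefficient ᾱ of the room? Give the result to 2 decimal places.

S = Σ Sᵢ = 665.4 + 12.9 + 665.4 + 685.2 = 2028.9 m^2.
Weighted sum Σ Sα = 100.731.
ᾱ = A/S = 0.05.

0.05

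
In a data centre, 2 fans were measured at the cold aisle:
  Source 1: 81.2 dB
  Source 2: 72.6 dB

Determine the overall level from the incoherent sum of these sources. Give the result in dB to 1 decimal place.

81.8 dB

Converting to relative power and adding: 10^(81.2/10) + 10^(72.6/10) = 1.5e+08.
L_total = 10·log₁₀(1.5e+08) = 81.8 dB.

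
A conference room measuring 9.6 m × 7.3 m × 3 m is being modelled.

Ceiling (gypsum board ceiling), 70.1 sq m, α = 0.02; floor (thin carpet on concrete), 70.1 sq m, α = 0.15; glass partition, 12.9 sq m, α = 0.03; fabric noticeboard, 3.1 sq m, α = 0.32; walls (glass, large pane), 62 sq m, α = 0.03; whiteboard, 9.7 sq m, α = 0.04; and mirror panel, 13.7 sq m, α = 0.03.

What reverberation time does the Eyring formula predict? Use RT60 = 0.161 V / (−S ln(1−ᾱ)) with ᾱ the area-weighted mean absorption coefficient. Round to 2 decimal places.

S = Σ Sᵢ = 241.6 sq m.
Σ(Sᵢαᵢ) = 70.1·0.02 + 70.1·0.15 + 12.9·0.03 + 3.1·0.32 + 62·0.03 + 9.7·0.04 + 13.7·0.03 = 15.955.
Mean coefficient ᾱ = A/S = 0.0660.
−S·ln(1−ᾱ) = −241.6 × ln(1 − 0.0660) = 16.496.
V = 9.6 × 7.3 × 3 = 210.24 m³.
RT60 = 0.161 × 210.24 / 16.496 = 2.05 s.

2.05 s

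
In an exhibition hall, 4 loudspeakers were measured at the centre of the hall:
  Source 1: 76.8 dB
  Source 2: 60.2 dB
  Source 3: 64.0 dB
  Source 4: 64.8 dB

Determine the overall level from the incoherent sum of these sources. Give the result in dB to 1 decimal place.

77.4 dB

Sum in the linear (power) domain: Σ 10^(Lᵢ/10) = 10^(76.8/10) + 10^(60.2/10) + 10^(64.0/10) + 10^(64.8/10) = 5.444e+07.
Combined level = 10 log₁₀(5.444e+07) = 77.4 dB.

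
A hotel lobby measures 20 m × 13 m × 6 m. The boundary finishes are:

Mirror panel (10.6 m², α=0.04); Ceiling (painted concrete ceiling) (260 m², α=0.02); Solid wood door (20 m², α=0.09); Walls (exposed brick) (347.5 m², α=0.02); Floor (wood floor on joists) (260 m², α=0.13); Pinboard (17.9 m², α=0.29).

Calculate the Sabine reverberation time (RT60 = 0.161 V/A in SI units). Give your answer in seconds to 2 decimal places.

Summing Sᵢαᵢ: 0.424 + 5.200 + 1.800 + 6.950 + 33.800 + 5.191 → A = 53.365 sabins.
V = 20·13·6 = 1560 m³.
T = 0.161 V/A = 0.161·1560/53.365 = 4.71 s.

4.71 s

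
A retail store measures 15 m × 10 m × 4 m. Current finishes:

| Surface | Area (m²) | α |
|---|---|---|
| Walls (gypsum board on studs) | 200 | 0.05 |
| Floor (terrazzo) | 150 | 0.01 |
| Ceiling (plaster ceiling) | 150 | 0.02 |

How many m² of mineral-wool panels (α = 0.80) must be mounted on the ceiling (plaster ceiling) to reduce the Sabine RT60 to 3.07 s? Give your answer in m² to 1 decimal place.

Summing Sᵢαᵢ: 10.000 + 1.500 + 3.000 → A₁ = 14.500 sabins.
V = 600 m³. Target absorption A₂ = 0.161 × 600 / 3.07 = 31.466 sabins.
ΔA needed = 31.466 − 14.500 = 16.966 sabins.
Each m² of panel replacing the ceiling (plaster ceiling) adds (0.80 − 0.02) = 0.78 sabins.
Area = ΔA/Δα = 16.966/0.78 = 21.8 m².

21.8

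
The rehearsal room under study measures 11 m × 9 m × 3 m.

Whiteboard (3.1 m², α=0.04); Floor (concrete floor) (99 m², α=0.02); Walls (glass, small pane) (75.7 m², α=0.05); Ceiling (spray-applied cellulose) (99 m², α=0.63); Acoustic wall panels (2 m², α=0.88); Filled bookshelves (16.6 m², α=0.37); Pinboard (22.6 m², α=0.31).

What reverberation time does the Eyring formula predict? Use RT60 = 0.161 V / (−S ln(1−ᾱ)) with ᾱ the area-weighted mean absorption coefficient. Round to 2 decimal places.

S = Σ Sᵢ = 318.0 m².
Absorption A = 3.1×0.04 + 99×0.02 + 75.7×0.05 + 99×0.63 + 2×0.88 + 16.6×0.37 + 22.6×0.31 = 83.167 sabins.
Mean coefficient ᾱ = A/S = 0.2615.
Eyring denominator: −S ln(1−ᾱ) = 96.397.
V = 11 × 9 × 3 = 297 m³.
RT60 = 0.161 × 297 / 96.397 = 0.50 s.

0.50 sec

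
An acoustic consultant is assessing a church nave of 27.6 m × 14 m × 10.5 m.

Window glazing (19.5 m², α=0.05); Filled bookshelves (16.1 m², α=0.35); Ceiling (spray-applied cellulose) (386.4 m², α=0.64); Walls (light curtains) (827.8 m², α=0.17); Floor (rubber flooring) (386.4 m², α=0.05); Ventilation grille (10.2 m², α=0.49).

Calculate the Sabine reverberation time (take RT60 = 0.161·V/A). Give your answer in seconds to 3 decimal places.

A = Σ Sᵢαᵢ = 19.5*0.05 + 16.1*0.35 + 386.4*0.64 + 827.8*0.17 + 386.4*0.05 + 10.2*0.49 = 418.950 sabins.
Room volume: 4057.2 m³.
RT60 = 0.161 · V / A = 0.161 × 4057.2 / 418.950 = 1.559 s.

1.559 seconds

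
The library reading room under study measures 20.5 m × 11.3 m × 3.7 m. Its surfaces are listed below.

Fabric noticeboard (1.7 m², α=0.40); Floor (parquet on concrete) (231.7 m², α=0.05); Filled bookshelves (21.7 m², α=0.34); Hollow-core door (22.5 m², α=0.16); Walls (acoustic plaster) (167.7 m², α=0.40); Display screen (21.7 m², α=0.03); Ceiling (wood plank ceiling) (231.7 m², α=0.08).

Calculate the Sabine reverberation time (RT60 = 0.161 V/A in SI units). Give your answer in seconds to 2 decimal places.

Equivalent absorption area: A = 1.7*0.40 + 231.7*0.05 + 21.7*0.34 + 22.5*0.16 + 167.7*0.40 + 21.7*0.03 + 231.7*0.08 = 109.510 m².
Room volume: 857.105 m³.
RT60 = 0.161 · V / A = 0.161 × 857.105 / 109.510 = 1.26 s.

1.26 s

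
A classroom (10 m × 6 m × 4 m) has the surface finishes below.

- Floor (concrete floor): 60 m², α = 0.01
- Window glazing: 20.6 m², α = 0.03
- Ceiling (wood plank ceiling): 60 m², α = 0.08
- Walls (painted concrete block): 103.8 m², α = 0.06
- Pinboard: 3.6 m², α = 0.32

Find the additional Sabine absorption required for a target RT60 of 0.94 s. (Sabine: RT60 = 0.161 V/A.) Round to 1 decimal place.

A₁ = Σ Sᵢαᵢ = 60·0.01 + 20.6·0.03 + 60·0.08 + 103.8·0.06 + 3.6·0.32 = 13.398 sabins.
Target A₂ = 0.161·240/0.94 = 41.106 sabins (V = 240 m³).
ΔA = A₂ − A₁ = 41.106 − 13.398 = 27.7 sabins.

27.7 sabins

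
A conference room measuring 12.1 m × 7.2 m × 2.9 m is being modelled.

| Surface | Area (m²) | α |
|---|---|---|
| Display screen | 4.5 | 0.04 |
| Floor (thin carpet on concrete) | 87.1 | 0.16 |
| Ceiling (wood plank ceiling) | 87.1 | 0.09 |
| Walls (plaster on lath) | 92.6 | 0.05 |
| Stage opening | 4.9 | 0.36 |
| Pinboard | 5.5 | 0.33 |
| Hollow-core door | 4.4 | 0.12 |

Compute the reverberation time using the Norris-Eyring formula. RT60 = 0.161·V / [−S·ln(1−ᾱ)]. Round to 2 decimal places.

1.25 sec

Total surface area S = 4.5 + 87.1 + 87.1 + 92.6 + 4.9 + 5.5 + 4.4 = 286.1 m².
Absorption A = 4.5×0.04 + 87.1×0.16 + 87.1×0.09 + 92.6×0.05 + 4.9×0.36 + 5.5×0.33 + 4.4×0.12 = 30.692 sabins.
ᾱ = 30.692 / 286.1 = 0.1073.
−S·ln(1−ᾱ) = −286.1 × ln(1 − 0.1073) = 32.474.
V = 12.1 × 7.2 × 2.9 = 252.648 m³.
RT60 = 0.161 × 252.648 / 32.474 = 1.25 s.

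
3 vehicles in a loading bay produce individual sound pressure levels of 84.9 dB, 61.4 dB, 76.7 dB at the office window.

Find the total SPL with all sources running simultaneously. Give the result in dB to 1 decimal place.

Sum in the linear (power) domain: Σ 10^(Lᵢ/10) = 10^(84.9/10) + 10^(61.4/10) + 10^(76.7/10) = 3.572e+08.
L_total = 10·log₁₀(3.572e+08) = 85.5 dB.

85.5 dB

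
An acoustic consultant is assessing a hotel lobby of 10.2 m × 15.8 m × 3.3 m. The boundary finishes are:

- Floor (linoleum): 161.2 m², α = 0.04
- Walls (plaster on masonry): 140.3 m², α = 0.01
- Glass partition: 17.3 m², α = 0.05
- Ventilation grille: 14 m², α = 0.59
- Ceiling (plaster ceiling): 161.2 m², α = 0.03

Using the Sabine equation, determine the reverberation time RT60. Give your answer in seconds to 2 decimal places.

3.93 s

Total absorption A = 161.2×0.04 + 140.3×0.01 + 17.3×0.05 + 14×0.59 + 161.2×0.03
  = 6.448 + 1.403 + 0.865 + 8.260 + 4.836 = 21.812 m² sabins.
Volume V = 10.2 × 15.8 × 3.3 = 531.828 m³.
T = 0.161 V/A = 0.161·531.828/21.812 = 3.93 s.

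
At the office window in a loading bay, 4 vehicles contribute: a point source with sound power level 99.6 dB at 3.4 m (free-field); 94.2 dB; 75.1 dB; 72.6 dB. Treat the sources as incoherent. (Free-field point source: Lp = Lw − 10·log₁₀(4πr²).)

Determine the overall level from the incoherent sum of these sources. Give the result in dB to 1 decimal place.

94.4 dB

Source at 3.4 m: Lp = 99.6 − 10·log₁₀(4π·3.4²) = 99.6 − 10·log₁₀(145.267) = 78.0 dB.
Σ 10^(Lᵢ/10) = 2.744e+09.
Back to dB: 10·log₁₀ Σ = 94.4 dB.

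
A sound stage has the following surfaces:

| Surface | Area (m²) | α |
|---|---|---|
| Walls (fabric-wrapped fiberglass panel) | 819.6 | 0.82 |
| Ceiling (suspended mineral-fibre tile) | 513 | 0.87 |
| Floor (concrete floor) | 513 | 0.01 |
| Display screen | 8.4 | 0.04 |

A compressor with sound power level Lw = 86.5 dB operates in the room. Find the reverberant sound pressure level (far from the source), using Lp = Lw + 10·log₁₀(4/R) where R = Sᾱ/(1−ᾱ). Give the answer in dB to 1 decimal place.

Σ(Sᵢαᵢ) = 819.6·0.82 + 513·0.87 + 513·0.01 + 8.4·0.04 = 1123.848; total area S = 1854.0 m².
ᾱ = 0.6062, so room constant R = A/(1−ᾱ) = 2853.855 m².
Lp = 86.5 + 10·log₁₀(4/2853.855) = 86.5 + (-28.53) = 58.0 dB.

58.0 dB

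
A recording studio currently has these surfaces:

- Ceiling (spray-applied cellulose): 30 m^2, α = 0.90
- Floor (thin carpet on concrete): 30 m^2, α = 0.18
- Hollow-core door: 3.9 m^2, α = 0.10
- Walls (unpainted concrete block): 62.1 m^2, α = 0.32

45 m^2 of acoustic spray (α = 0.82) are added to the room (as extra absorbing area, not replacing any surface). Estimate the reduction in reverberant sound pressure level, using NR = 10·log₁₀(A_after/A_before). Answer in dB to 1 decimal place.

A_before = Σ Sᵢαᵢ = 30×0.90 + 30×0.18 + 3.9×0.10 + 62.1×0.32 = 52.662 sabins.
Treatment contributes 45·0.82 = 36.900 sabins.
A_after = 52.662 + 36.900 = 89.562 sabins.
Reduction = 10 log₁₀(A_after/A_before) = 10 log₁₀(1.7007) = 2.3 dB.

2.3 dB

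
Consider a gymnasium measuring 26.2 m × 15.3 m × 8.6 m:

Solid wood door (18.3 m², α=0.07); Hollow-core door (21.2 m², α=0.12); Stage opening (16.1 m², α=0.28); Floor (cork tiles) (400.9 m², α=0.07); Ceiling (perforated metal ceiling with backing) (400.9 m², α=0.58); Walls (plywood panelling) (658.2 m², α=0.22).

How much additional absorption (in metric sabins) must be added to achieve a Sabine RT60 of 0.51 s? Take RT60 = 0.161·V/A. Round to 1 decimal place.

A₁ = Σ Sᵢαᵢ = 18.3·0.07 + 21.2·0.12 + 16.1·0.28 + 400.9·0.07 + 400.9·0.58 + 658.2·0.22 = 413.722 sabins.
V = 3447.396 m³. Required absorption A₂ = 0.161 × 3447.396 / 0.51 = 1088.296 sabins.
Shortfall: 1088.296 − 413.722 = 674.6 sabins.

674.6 sabins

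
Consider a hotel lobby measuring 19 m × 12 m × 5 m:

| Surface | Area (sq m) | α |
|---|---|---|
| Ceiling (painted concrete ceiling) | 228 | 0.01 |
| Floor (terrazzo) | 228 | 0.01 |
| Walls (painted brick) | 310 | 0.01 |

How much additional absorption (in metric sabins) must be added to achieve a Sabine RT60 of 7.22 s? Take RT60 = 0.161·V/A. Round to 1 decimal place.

17.8 sabins

Equivalent absorption area: A₁ = 228*0.01 + 228*0.01 + 310*0.01 = 7.660 sq m.
Target A₂ = 0.161·1140/7.22 = 25.421 sabins (V = 1140 m³).
Shortfall: 25.421 − 7.660 = 17.8 sabins.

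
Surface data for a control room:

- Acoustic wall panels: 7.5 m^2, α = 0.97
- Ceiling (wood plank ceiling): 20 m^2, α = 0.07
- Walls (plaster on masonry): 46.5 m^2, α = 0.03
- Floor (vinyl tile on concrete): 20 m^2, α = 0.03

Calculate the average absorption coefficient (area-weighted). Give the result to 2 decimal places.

Total surface area S = 94.0 m^2.
A = 7.5*0.97 + 20*0.07 + 46.5*0.03 + 20*0.03 = 10.670 sabins.
ᾱ = A/S = 0.11.

0.11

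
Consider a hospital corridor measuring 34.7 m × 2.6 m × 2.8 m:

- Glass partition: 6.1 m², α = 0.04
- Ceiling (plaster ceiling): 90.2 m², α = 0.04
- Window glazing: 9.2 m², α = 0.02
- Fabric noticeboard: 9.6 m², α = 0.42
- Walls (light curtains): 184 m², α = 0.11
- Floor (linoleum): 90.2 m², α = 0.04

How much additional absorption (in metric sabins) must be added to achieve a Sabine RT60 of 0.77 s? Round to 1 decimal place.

Summing Sᵢαᵢ: 0.244 + 3.608 + 0.184 + 4.032 + 20.240 + 3.608 → A₁ = 31.916 sabins.
V = 252.616 m³. Required absorption A₂ = 0.161 × 252.616 / 0.77 = 52.820 sabins.
Shortfall: 52.820 − 31.916 = 20.9 sabins.

20.9 sabins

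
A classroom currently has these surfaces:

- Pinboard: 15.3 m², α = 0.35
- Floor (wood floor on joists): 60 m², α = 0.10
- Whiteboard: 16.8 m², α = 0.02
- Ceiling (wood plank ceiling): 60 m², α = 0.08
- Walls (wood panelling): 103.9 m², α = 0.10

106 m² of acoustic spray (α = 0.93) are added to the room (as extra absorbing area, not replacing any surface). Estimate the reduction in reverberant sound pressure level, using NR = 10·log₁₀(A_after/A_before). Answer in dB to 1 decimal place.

Equivalent absorption area: A_before = 15.3*0.35 + 60*0.10 + 16.8*0.02 + 60*0.08 + 103.9*0.10 = 26.881 m².
Treatment contributes 106·0.93 = 98.580 sabins.
New total A_after = 125.461 sabins.
NR = 10·log₁₀(125.461/26.881) = 6.7 dB.

6.7 dB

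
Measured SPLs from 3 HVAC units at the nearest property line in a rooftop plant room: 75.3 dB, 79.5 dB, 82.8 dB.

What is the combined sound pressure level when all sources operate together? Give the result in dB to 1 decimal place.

Σ 10^(Lᵢ/10) = 3.136e+08.
Combined level = 10 log₁₀(3.136e+08) = 85.0 dB.

85.0 dB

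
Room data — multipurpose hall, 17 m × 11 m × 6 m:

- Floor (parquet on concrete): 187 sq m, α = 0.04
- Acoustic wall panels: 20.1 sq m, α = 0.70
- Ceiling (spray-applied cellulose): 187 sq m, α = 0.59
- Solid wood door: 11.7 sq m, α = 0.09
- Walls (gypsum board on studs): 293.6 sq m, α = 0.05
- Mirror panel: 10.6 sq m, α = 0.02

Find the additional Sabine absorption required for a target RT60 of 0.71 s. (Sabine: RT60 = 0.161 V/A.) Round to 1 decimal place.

Total absorption A₁ = 187×0.04 + 20.1×0.70 + 187×0.59 + 11.7×0.09 + 293.6×0.05 + 10.6×0.02
  = 7.480 + 14.070 + 110.330 + 1.053 + 14.680 + 0.212 = 147.825 sq m sabins.
V = 1122 m³. Required absorption A₂ = 0.161 × 1122 / 0.71 = 254.425 sabins.
Additional absorption ΔA = 254.425 − 147.825 = 106.6 sabins.

106.6 sabins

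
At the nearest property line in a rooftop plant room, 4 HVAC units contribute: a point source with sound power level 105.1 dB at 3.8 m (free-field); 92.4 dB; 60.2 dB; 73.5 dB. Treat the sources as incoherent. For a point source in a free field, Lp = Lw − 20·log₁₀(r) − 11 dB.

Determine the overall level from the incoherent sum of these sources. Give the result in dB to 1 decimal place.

Source at 3.8 m: Lp = 105.1 − 20·log₁₀(3.8) − 11 = 82.5 dB.
Converting to relative power and adding: 10^(82.5/10) + 10^(92.4/10) + 10^(60.2/10) + 10^(73.5/10) = 1.939e+09.
Back to dB: 10·log₁₀ Σ = 92.9 dB.

92.9 dB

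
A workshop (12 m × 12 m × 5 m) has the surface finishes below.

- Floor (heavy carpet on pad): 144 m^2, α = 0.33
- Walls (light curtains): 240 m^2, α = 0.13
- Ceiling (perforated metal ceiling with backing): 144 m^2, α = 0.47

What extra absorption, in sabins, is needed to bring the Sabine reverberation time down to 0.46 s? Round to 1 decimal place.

105.6 sabins

A₁ = Σ Sᵢαᵢ = 144×0.33 + 240×0.13 + 144×0.47 = 146.400 sabins.
V = 720 m³. Required absorption A₂ = 0.161 × 720 / 0.46 = 252.000 sabins.
Shortfall: 252.000 − 146.400 = 105.6 sabins.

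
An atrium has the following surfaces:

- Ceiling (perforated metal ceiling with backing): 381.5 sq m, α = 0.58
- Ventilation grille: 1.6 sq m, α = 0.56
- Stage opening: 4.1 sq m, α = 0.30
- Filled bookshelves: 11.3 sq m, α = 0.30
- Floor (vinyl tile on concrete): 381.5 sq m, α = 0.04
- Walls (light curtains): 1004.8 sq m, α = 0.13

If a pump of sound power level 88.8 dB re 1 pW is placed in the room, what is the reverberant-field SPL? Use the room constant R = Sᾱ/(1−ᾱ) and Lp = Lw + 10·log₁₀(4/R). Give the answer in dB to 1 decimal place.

68.1 dB

Σ(Sᵢαᵢ) = 381.5·0.58 + 1.6·0.56 + 4.1·0.30 + 11.3·0.30 + 381.5·0.04 + 1004.8·0.13 = 372.670; total area S = 1784.8 sq m.
ᾱ = 372.670/1784.8 = 0.2088; R = Sᾱ/(1−ᾱ) = 372.670/(1−0.2088) = 471.019 sq m.
Lp = Lw + 10 log₁₀(4/R) = 88.8 -20.71 = 68.1 dB.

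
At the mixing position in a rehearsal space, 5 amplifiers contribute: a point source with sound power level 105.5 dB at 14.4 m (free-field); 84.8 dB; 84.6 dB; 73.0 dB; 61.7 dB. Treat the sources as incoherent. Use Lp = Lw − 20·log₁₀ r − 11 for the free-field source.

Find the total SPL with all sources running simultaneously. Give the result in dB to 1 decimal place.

88.0 dB

Source at 14.4 m: Lp = 105.5 − 20·log₁₀(14.4) − 11 = 71.3 dB.
Sum in the linear (power) domain: Σ 10^(Lᵢ/10) = 10^(71.3/10) + 10^(84.8/10) + 10^(84.6/10) + 10^(73.0/10) + 10^(61.7/10) = 6.253e+08.
L_total = 10·log₁₀(6.253e+08) = 88.0 dB.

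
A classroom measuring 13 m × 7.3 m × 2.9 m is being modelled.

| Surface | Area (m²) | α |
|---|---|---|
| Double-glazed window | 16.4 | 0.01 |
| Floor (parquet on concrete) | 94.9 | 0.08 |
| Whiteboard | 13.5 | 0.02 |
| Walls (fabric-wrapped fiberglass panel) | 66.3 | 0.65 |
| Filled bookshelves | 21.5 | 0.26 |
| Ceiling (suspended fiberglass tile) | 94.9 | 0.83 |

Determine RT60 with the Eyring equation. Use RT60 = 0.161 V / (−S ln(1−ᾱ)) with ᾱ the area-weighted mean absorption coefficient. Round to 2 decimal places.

0.25 s

S = Σ Sᵢ = 307.5 m².
Absorption A = 16.4·0.01 + 94.9·0.08 + 13.5·0.02 + 66.3·0.65 + 21.5·0.26 + 94.9·0.83 = 135.478 sabins.
ᾱ = 135.478 / 307.5 = 0.4406.
−S·ln(1−ᾱ) = −307.5 × ln(1 − 0.4406) = 178.624.
V = 13 × 7.3 × 2.9 = 275.21 m³.
RT60 = 0.161 × 275.21 / 178.624 = 0.25 s.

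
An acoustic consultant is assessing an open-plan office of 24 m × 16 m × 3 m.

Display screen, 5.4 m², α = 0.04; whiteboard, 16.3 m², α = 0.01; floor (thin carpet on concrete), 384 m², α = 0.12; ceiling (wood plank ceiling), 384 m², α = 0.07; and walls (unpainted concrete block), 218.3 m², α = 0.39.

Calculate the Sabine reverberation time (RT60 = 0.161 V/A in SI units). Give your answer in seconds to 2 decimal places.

1.17 seconds

Summing Sᵢαᵢ: 0.216 + 0.163 + 46.080 + 26.880 + 85.137 → A = 158.476 sabins.
Volume V = 24 × 16 × 3 = 1152 m³.
T = 0.161 V/A = 0.161·1152/158.476 = 1.17 s.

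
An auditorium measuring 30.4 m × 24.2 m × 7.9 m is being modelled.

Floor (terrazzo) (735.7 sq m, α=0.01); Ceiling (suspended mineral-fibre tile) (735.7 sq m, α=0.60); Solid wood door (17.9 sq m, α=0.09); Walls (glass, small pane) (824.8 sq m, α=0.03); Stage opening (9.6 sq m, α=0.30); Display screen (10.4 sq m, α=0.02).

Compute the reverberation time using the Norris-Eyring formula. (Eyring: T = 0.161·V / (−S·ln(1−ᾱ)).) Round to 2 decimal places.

S = Σ Sᵢ = 2334.1 sq m.
Σ(Sᵢαᵢ) = 735.7·0.01 + 735.7·0.60 + 17.9·0.09 + 824.8·0.03 + 9.6·0.30 + 10.4·0.02 = 478.220.
ᾱ = 478.220 / 2334.1 = 0.2049.
Eyring denominator: −S ln(1−ᾱ) = 535.180.
V = 30.4 × 24.2 × 7.9 = 5811.872 m³.
T = 0.161·V/[−S·ln(1−ᾱ)] = 0.161·5811.872/535.180 = 1.75 s.

1.75 s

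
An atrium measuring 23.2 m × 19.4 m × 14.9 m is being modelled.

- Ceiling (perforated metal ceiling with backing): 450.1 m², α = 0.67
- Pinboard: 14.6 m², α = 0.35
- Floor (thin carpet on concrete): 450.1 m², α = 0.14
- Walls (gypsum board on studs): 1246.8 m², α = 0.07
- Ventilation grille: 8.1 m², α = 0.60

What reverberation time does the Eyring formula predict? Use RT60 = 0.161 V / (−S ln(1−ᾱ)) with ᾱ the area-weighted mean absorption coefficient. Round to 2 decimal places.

S = Σ Sᵢ = 2169.7 m².
Σ(Sᵢαᵢ) = 450.1×0.67 + 14.6×0.35 + 450.1×0.14 + 1246.8×0.07 + 8.1×0.60 = 461.827.
Mean coefficient ᾱ = A/S = 0.2129.
−S·ln(1−ᾱ) = −2169.7 × ln(1 − 0.2129) = 519.426.
V = 23.2 × 19.4 × 14.9 = 6706.192 m³.
T = 0.161·V/[−S·ln(1−ᾱ)] = 0.161·6706.192/519.426 = 2.08 s.

2.08 s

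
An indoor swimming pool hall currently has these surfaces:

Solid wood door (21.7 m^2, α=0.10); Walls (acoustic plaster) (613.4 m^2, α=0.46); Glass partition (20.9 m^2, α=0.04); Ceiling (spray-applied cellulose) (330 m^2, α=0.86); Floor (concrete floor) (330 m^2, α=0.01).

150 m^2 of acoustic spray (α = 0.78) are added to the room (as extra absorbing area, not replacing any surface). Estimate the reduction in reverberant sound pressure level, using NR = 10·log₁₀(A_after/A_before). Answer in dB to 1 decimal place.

Summing Sᵢαᵢ: 2.170 + 282.164 + 0.836 + 283.800 + 3.300 → A_before = 572.270 sabins.
Added absorption = 150 × 0.78 = 117.000 sabins.
New total A_after = 689.270 sabins.
Reduction = 10 log₁₀(A_after/A_before) = 10 log₁₀(1.2044) = 0.8 dB.

0.8 dB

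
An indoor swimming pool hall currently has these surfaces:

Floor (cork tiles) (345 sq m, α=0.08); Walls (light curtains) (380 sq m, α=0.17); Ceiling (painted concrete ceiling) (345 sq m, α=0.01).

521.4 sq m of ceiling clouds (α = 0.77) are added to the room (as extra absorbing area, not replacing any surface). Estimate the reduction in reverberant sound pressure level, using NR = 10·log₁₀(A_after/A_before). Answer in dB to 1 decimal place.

A_before = Σ Sᵢαᵢ = 345·0.08 + 380·0.17 + 345·0.01 = 95.650 sabins.
Added absorption = 521.4 × 0.77 = 401.478 sabins.
A_after = 95.650 + 401.478 = 497.128 sabins.
NR = 10·log₁₀(497.128/95.650) = 7.2 dB.

7.2 dB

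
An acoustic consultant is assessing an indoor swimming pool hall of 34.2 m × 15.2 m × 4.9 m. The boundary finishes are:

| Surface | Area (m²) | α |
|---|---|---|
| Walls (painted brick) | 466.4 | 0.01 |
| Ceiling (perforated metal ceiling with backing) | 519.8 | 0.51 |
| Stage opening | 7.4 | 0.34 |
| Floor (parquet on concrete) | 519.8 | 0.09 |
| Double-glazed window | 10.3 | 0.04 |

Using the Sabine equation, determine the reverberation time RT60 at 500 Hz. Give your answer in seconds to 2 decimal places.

1.28 sec

Equivalent absorption area: A = 466.4·0.01 + 519.8·0.51 + 7.4·0.34 + 519.8·0.09 + 10.3·0.04 = 319.472 m².
V = 34.2·15.2·4.9 = 2547.216 m³.
RT60 = 0.161 · V / A = 0.161 × 2547.216 / 319.472 = 1.28 s.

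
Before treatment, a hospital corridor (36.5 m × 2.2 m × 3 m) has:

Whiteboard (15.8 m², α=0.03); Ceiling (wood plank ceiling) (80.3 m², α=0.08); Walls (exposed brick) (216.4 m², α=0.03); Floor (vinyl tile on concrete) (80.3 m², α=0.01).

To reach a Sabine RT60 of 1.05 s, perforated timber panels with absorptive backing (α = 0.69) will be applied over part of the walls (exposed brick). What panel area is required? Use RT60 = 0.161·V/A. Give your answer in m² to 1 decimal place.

34.5

A₁ = Σ Sᵢαᵢ = 15.8×0.03 + 80.3×0.08 + 216.4×0.03 + 80.3×0.01 = 14.193 sabins.
V = 240.9 m³. Target absorption A₂ = 0.161 × 240.9 / 1.05 = 36.938 sabins.
Absorption to add: 36.938 − 14.193 = 22.745 sabins.
Each m² of panel replacing the walls (exposed brick) adds (0.69 − 0.03) = 0.66 sabins.
Panel area = 22.745 / 0.66 = 34.5 m².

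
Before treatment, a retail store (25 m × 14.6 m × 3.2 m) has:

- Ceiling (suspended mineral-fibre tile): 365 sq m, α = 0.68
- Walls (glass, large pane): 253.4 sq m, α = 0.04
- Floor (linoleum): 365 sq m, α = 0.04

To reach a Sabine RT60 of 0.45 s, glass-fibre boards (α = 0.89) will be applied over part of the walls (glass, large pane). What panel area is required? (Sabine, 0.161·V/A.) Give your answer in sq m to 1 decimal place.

170.5

Summing Sᵢαᵢ: 248.200 + 10.136 + 14.600 → A₁ = 272.936 sabins.
V = 1168 m³. Target absorption A₂ = 0.161 × 1168 / 0.45 = 417.884 sabins.
Absorption to add: 417.884 − 272.936 = 144.948 sabins.
Each sq m of panel replacing the walls (glass, large pane) adds (0.89 − 0.04) = 0.85 sabins.
Panel area = 144.948 / 0.85 = 170.5 sq m.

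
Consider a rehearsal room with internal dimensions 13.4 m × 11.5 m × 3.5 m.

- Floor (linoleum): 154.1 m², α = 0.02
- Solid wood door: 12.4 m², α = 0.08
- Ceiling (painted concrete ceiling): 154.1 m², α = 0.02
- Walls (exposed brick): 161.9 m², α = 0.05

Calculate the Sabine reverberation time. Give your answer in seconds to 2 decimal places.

5.69 seconds

A = Σ Sᵢαᵢ = 154.1×0.02 + 12.4×0.08 + 154.1×0.02 + 161.9×0.05 = 15.251 sabins.
Volume V = 13.4 × 11.5 × 3.5 = 539.35 m³.
RT60 = 0.161 · V / A = 0.161 × 539.35 / 15.251 = 5.69 s.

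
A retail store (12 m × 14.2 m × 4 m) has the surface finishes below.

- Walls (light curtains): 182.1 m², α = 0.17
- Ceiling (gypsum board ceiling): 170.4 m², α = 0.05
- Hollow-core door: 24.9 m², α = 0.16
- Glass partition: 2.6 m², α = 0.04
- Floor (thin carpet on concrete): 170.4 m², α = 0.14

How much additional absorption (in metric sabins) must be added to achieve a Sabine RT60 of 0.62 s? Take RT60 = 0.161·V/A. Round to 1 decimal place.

109.6 sabins

Equivalent absorption area: A₁ = 182.1·0.17 + 170.4·0.05 + 24.9·0.16 + 2.6·0.04 + 170.4·0.14 = 67.421 m².
Target A₂ = 0.161·681.6/0.62 = 176.996 sabins (V = 681.6 m³).
ΔA = A₂ − A₁ = 176.996 − 67.421 = 109.6 sabins.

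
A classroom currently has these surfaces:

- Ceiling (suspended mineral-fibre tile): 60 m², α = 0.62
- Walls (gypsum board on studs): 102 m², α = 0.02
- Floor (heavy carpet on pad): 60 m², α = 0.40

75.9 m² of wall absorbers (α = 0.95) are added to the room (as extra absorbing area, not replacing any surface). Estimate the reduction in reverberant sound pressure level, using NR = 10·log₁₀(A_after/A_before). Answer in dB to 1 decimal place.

A_before = Σ Sᵢαᵢ = 60×0.62 + 102×0.02 + 60×0.40 = 63.240 sabins.
Treatment contributes 75.9·0.95 = 72.105 sabins.
New total A_after = 135.345 sabins.
NR = 10·log₁₀(135.345/63.240) = 3.3 dB.

3.3 dB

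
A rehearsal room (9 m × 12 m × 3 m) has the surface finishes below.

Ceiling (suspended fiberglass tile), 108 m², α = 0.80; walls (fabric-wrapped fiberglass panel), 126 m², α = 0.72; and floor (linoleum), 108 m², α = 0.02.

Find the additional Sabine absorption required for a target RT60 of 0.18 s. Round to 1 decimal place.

110.5 sabins

Total absorption A₁ = 108×0.80 + 126×0.72 + 108×0.02
  = 86.400 + 90.720 + 2.160 = 179.280 m² sabins.
For T = 0.18 s, need A₂ = 0.161·V/T = 0.161·324/0.18 = 289.800 sabins.
Additional absorption ΔA = 289.800 − 179.280 = 110.5 sabins.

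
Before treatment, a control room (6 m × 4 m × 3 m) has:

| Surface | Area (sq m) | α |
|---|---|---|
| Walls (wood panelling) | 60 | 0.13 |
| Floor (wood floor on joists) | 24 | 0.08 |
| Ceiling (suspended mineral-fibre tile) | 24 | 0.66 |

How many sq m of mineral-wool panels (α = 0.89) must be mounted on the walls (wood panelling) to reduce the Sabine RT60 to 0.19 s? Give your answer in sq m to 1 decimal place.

46.6

Total absorption A₁ = 60×0.13 + 24×0.08 + 24×0.66
  = 7.800 + 1.920 + 15.840 = 25.560 sq m sabins.
Required A₂ = 0.161·72/0.19 = 61.011 sabins.
ΔA needed = 61.011 − 25.560 = 35.451 sabins.
Each sq m of panel replacing the walls (wood panelling) adds (0.89 − 0.13) = 0.76 sabins.
Area = ΔA/Δα = 35.451/0.76 = 46.6 sq m.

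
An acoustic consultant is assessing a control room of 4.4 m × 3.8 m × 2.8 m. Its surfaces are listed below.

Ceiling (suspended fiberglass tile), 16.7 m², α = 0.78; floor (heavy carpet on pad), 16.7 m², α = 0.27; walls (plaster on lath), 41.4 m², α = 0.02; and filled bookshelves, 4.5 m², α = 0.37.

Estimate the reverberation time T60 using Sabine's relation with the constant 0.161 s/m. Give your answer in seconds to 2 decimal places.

Summing Sᵢαᵢ: 13.026 + 4.509 + 0.828 + 1.665 → A = 20.028 sabins.
Room volume: 46.816 m³.
Sabine: RT60 = 0.161 × 46.816 / 20.028 = 0.38 s.

0.38 s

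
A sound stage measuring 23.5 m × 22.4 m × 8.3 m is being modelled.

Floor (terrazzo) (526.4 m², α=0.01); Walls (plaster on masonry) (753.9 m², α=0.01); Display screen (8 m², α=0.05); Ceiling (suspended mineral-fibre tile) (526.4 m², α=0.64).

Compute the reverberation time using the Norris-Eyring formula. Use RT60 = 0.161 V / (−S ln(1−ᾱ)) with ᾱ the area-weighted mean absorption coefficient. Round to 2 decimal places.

Total surface area S = 526.4 + 753.9 + 8 + 526.4 = 1814.7 m².
Absorption A = 526.4×0.01 + 753.9×0.01 + 8×0.05 + 526.4×0.64 = 350.099 sabins.
Mean coefficient ᾱ = A/S = 0.1929.
Eyring denominator: −S ln(1−ᾱ) = 388.904.
V = 23.5 × 22.4 × 8.3 = 4369.12 m³.
RT60 = 0.161 × 4369.12 / 388.904 = 1.81 s.

1.81 seconds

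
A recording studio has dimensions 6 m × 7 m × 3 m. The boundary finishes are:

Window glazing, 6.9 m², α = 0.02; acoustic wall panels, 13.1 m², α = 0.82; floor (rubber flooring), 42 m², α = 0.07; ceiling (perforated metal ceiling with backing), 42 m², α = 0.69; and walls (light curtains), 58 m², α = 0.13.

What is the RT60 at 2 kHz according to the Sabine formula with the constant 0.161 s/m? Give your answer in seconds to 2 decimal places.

0.40 seconds

Summing Sᵢαᵢ: 0.138 + 10.742 + 2.940 + 28.980 + 7.540 → A = 50.340 sabins.
V = 6·7·3 = 126 m³.
RT60 = 0.161 · V / A = 0.161 × 126 / 50.340 = 0.40 s.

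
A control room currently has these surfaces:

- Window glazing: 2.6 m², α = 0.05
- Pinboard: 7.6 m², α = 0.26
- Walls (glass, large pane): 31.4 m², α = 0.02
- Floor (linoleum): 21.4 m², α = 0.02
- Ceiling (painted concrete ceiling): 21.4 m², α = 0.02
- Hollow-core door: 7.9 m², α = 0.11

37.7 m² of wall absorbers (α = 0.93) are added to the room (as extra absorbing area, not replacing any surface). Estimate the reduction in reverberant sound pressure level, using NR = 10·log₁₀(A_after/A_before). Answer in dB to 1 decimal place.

Total absorption A_before = 2.6*0.05 + 7.6*0.26 + 31.4*0.02 + 21.4*0.02 + 21.4*0.02 + 7.9*0.11
  = 0.130 + 1.976 + 0.628 + 0.428 + 0.428 + 0.869 = 4.459 m² sabins.
Treatment contributes 37.7·0.93 = 35.061 sabins.
A_after = 4.459 + 35.061 = 39.520 sabins.
Reduction = 10 log₁₀(A_after/A_before) = 10 log₁₀(8.8630) = 9.5 dB.

9.5 dB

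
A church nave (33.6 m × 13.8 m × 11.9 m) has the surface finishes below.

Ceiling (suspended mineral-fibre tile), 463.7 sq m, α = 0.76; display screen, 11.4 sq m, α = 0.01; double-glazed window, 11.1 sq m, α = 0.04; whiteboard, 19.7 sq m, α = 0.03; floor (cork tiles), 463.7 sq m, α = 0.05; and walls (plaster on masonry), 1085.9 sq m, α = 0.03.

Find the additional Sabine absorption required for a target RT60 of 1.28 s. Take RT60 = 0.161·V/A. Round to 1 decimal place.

A₁ = Σ Sᵢαᵢ = 463.7·0.76 + 11.4·0.01 + 11.1·0.04 + 19.7·0.03 + 463.7·0.05 + 1085.9·0.03 = 409.323 sabins.
For T = 1.28 s, need A₂ = 0.161·V/T = 0.161·5517.792/1.28 = 694.035 sabins.
Shortfall: 694.035 − 409.323 = 284.7 sabins.

284.7 sabins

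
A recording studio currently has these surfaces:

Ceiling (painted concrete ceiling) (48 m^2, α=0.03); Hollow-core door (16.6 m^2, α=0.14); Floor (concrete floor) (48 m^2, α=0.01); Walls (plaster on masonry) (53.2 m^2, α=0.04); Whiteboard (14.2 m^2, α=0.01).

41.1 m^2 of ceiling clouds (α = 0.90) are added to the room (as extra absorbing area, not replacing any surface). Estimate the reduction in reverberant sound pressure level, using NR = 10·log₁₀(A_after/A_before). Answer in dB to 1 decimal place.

8.2 dB

Equivalent absorption area: A_before = 48×0.03 + 16.6×0.14 + 48×0.01 + 53.2×0.04 + 14.2×0.01 = 6.514 m^2.
Added absorption = 41.1 × 0.90 = 36.990 sabins.
A_after = 6.514 + 36.990 = 43.504 sabins.
NR = 10·log₁₀(43.504/6.514) = 8.2 dB.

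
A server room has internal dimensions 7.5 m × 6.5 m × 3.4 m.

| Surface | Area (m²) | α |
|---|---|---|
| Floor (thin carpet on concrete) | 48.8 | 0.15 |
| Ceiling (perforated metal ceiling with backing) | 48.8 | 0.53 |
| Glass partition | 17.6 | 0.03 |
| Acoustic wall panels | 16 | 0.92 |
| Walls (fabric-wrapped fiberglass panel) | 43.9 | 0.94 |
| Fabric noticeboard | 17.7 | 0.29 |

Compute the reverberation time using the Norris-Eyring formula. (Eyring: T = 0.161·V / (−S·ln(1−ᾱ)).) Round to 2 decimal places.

0.20 sec

S = Σ Sᵢ = 192.8 m².
Absorption A = 48.8·0.15 + 48.8·0.53 + 17.6·0.03 + 16·0.92 + 43.9·0.94 + 17.7·0.29 = 94.831 sabins.
ᾱ = 94.831 / 192.8 = 0.4919.
Eyring denominator: −S ln(1−ᾱ) = 130.540.
V = 7.5 × 6.5 × 3.4 = 165.75 m³.
T = 0.161·V/[−S·ln(1−ᾱ)] = 0.161·165.75/130.540 = 0.20 s.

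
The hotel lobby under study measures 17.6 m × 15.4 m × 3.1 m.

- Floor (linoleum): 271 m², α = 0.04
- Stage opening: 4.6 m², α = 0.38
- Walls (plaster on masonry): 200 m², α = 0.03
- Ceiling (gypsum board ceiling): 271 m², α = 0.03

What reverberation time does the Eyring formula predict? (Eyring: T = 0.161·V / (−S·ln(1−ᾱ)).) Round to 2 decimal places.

Total surface area S = 271 + 4.6 + 200 + 271 = 746.6 m².
Absorption A = 271·0.04 + 4.6·0.38 + 200·0.03 + 271·0.03 = 26.718 sabins.
Mean coefficient ᾱ = A/S = 0.0358.
−S·ln(1−ᾱ) = −746.6 × ln(1 − 0.0358) = 27.218.
V = 17.6 × 15.4 × 3.1 = 840.224 m³.
RT60 = 0.161 × 840.224 / 27.218 = 4.97 s.

4.97 s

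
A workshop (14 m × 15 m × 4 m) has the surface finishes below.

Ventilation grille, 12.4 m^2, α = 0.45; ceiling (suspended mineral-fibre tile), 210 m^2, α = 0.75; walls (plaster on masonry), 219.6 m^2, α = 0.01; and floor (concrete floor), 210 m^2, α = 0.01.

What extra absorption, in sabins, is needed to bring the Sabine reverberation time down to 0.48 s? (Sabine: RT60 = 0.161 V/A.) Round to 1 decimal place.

114.4 sabins

Summing Sᵢαᵢ: 5.580 + 157.500 + 2.196 + 2.100 → A₁ = 167.376 sabins.
Target A₂ = 0.161·840/0.48 = 281.750 sabins (V = 840 m³).
Additional absorption ΔA = 281.750 − 167.376 = 114.4 sabins.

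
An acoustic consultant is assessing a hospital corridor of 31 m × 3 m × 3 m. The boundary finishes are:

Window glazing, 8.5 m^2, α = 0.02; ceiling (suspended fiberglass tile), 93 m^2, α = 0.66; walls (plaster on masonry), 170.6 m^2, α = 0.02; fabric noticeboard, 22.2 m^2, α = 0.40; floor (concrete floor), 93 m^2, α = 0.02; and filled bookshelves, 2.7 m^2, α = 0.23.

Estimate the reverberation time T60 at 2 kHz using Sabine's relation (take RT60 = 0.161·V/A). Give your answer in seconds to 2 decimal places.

0.59 seconds

Equivalent absorption area: A = 8.5*0.02 + 93*0.66 + 170.6*0.02 + 22.2*0.40 + 93*0.02 + 2.7*0.23 = 76.323 m^2.
Room volume: 279 m³.
RT60 = 0.161 · V / A = 0.161 × 279 / 76.323 = 0.59 s.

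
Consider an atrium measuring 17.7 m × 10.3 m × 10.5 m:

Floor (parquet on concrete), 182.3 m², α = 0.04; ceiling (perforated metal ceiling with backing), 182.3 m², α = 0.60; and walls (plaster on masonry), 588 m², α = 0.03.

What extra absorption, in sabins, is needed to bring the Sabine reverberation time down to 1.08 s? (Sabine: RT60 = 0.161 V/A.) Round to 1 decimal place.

A₁ = Σ Sᵢαᵢ = 182.3*0.04 + 182.3*0.60 + 588*0.03 = 134.312 sabins.
Target A₂ = 0.161·1914.255/1.08 = 285.366 sabins (V = 1914.255 m³).
Additional absorption ΔA = 285.366 − 134.312 = 151.1 sabins.

151.1 sabins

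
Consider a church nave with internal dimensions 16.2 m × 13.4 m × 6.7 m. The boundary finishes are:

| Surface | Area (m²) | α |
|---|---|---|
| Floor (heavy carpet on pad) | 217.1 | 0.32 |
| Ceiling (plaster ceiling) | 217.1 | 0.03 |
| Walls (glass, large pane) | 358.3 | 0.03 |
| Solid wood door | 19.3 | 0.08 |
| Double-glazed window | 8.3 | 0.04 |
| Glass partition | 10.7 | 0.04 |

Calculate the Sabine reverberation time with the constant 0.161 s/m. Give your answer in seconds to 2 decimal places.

Summing Sᵢαᵢ: 69.472 + 6.513 + 10.749 + 1.544 + 0.332 + 0.428 → A = 89.038 sabins.
Room volume: 1454.436 m³.
Sabine: RT60 = 0.161 × 1454.436 / 89.038 = 2.63 s.

2.63 seconds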